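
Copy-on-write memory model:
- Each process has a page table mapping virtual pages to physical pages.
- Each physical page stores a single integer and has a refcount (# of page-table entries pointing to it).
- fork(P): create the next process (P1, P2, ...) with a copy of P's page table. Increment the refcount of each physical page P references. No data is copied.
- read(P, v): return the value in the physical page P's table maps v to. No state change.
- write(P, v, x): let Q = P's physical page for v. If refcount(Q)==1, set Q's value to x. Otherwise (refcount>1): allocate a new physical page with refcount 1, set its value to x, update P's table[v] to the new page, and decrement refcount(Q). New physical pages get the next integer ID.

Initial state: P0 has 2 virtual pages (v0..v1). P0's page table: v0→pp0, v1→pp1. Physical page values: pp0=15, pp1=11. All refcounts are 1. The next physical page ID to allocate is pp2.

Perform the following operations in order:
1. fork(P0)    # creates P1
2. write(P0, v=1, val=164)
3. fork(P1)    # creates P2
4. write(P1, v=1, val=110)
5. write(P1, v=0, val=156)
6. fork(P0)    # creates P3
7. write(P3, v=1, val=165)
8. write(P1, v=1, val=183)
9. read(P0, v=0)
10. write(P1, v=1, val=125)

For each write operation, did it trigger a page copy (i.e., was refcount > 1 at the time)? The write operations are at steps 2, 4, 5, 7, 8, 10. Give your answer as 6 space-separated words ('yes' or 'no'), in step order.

Op 1: fork(P0) -> P1. 2 ppages; refcounts: pp0:2 pp1:2
Op 2: write(P0, v1, 164). refcount(pp1)=2>1 -> COPY to pp2. 3 ppages; refcounts: pp0:2 pp1:1 pp2:1
Op 3: fork(P1) -> P2. 3 ppages; refcounts: pp0:3 pp1:2 pp2:1
Op 4: write(P1, v1, 110). refcount(pp1)=2>1 -> COPY to pp3. 4 ppages; refcounts: pp0:3 pp1:1 pp2:1 pp3:1
Op 5: write(P1, v0, 156). refcount(pp0)=3>1 -> COPY to pp4. 5 ppages; refcounts: pp0:2 pp1:1 pp2:1 pp3:1 pp4:1
Op 6: fork(P0) -> P3. 5 ppages; refcounts: pp0:3 pp1:1 pp2:2 pp3:1 pp4:1
Op 7: write(P3, v1, 165). refcount(pp2)=2>1 -> COPY to pp5. 6 ppages; refcounts: pp0:3 pp1:1 pp2:1 pp3:1 pp4:1 pp5:1
Op 8: write(P1, v1, 183). refcount(pp3)=1 -> write in place. 6 ppages; refcounts: pp0:3 pp1:1 pp2:1 pp3:1 pp4:1 pp5:1
Op 9: read(P0, v0) -> 15. No state change.
Op 10: write(P1, v1, 125). refcount(pp3)=1 -> write in place. 6 ppages; refcounts: pp0:3 pp1:1 pp2:1 pp3:1 pp4:1 pp5:1

yes yes yes yes no no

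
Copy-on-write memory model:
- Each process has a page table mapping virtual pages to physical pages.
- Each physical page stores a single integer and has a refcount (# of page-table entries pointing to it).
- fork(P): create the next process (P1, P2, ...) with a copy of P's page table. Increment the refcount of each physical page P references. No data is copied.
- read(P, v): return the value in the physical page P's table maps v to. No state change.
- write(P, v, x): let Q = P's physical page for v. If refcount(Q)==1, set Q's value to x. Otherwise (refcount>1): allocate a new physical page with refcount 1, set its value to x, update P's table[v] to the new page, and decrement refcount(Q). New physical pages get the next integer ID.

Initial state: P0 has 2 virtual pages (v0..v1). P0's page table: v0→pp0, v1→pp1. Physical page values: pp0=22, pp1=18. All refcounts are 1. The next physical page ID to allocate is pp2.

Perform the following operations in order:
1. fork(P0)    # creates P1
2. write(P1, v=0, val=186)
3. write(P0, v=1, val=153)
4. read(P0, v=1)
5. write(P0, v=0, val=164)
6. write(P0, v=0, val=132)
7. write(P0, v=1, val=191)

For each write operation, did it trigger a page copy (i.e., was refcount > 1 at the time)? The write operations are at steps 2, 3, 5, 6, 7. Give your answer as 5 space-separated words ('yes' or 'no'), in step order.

Op 1: fork(P0) -> P1. 2 ppages; refcounts: pp0:2 pp1:2
Op 2: write(P1, v0, 186). refcount(pp0)=2>1 -> COPY to pp2. 3 ppages; refcounts: pp0:1 pp1:2 pp2:1
Op 3: write(P0, v1, 153). refcount(pp1)=2>1 -> COPY to pp3. 4 ppages; refcounts: pp0:1 pp1:1 pp2:1 pp3:1
Op 4: read(P0, v1) -> 153. No state change.
Op 5: write(P0, v0, 164). refcount(pp0)=1 -> write in place. 4 ppages; refcounts: pp0:1 pp1:1 pp2:1 pp3:1
Op 6: write(P0, v0, 132). refcount(pp0)=1 -> write in place. 4 ppages; refcounts: pp0:1 pp1:1 pp2:1 pp3:1
Op 7: write(P0, v1, 191). refcount(pp3)=1 -> write in place. 4 ppages; refcounts: pp0:1 pp1:1 pp2:1 pp3:1

yes yes no no no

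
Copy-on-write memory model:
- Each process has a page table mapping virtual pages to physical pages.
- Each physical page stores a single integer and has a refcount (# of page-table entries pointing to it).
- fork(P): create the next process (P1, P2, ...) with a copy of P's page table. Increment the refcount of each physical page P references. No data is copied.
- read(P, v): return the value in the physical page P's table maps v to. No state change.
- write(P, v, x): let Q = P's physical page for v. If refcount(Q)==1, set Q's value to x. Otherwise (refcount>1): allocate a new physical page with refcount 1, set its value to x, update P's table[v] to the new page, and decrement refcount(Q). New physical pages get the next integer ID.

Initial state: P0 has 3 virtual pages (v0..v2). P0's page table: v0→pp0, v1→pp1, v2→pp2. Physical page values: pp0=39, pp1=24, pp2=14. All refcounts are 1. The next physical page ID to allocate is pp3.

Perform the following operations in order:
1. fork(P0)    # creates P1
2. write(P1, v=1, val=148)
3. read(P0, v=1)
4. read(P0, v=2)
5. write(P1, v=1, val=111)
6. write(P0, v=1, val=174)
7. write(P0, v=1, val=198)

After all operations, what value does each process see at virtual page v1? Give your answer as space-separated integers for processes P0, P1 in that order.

Answer: 198 111

Derivation:
Op 1: fork(P0) -> P1. 3 ppages; refcounts: pp0:2 pp1:2 pp2:2
Op 2: write(P1, v1, 148). refcount(pp1)=2>1 -> COPY to pp3. 4 ppages; refcounts: pp0:2 pp1:1 pp2:2 pp3:1
Op 3: read(P0, v1) -> 24. No state change.
Op 4: read(P0, v2) -> 14. No state change.
Op 5: write(P1, v1, 111). refcount(pp3)=1 -> write in place. 4 ppages; refcounts: pp0:2 pp1:1 pp2:2 pp3:1
Op 6: write(P0, v1, 174). refcount(pp1)=1 -> write in place. 4 ppages; refcounts: pp0:2 pp1:1 pp2:2 pp3:1
Op 7: write(P0, v1, 198). refcount(pp1)=1 -> write in place. 4 ppages; refcounts: pp0:2 pp1:1 pp2:2 pp3:1
P0: v1 -> pp1 = 198
P1: v1 -> pp3 = 111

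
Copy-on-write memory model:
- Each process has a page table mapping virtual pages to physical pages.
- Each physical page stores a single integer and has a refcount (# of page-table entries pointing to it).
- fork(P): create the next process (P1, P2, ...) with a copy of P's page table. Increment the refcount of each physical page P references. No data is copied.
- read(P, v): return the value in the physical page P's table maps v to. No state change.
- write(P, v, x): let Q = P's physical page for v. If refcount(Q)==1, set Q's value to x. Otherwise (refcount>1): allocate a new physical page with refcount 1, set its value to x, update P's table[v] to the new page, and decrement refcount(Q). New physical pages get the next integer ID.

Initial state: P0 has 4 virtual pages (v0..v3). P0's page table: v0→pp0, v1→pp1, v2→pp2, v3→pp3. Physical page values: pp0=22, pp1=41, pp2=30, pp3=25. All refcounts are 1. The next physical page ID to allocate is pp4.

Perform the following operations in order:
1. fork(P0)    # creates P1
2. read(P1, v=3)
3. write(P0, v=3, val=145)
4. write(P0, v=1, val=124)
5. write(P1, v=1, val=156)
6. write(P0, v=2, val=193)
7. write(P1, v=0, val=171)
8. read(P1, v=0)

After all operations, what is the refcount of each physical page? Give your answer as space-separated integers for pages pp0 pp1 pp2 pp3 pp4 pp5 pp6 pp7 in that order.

Op 1: fork(P0) -> P1. 4 ppages; refcounts: pp0:2 pp1:2 pp2:2 pp3:2
Op 2: read(P1, v3) -> 25. No state change.
Op 3: write(P0, v3, 145). refcount(pp3)=2>1 -> COPY to pp4. 5 ppages; refcounts: pp0:2 pp1:2 pp2:2 pp3:1 pp4:1
Op 4: write(P0, v1, 124). refcount(pp1)=2>1 -> COPY to pp5. 6 ppages; refcounts: pp0:2 pp1:1 pp2:2 pp3:1 pp4:1 pp5:1
Op 5: write(P1, v1, 156). refcount(pp1)=1 -> write in place. 6 ppages; refcounts: pp0:2 pp1:1 pp2:2 pp3:1 pp4:1 pp5:1
Op 6: write(P0, v2, 193). refcount(pp2)=2>1 -> COPY to pp6. 7 ppages; refcounts: pp0:2 pp1:1 pp2:1 pp3:1 pp4:1 pp5:1 pp6:1
Op 7: write(P1, v0, 171). refcount(pp0)=2>1 -> COPY to pp7. 8 ppages; refcounts: pp0:1 pp1:1 pp2:1 pp3:1 pp4:1 pp5:1 pp6:1 pp7:1
Op 8: read(P1, v0) -> 171. No state change.

Answer: 1 1 1 1 1 1 1 1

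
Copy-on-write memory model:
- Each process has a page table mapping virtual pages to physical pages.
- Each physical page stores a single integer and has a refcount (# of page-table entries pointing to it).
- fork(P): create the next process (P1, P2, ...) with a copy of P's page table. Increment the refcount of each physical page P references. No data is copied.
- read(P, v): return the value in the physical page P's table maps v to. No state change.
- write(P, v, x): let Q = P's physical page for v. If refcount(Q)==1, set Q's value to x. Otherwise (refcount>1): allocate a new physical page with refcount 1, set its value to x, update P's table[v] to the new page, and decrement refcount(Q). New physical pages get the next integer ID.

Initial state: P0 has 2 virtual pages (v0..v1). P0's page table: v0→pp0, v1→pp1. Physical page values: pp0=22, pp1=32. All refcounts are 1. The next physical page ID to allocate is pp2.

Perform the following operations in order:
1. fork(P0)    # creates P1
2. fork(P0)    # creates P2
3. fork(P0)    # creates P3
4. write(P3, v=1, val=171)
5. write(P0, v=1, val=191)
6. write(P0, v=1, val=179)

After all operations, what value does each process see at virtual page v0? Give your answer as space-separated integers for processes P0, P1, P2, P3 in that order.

Op 1: fork(P0) -> P1. 2 ppages; refcounts: pp0:2 pp1:2
Op 2: fork(P0) -> P2. 2 ppages; refcounts: pp0:3 pp1:3
Op 3: fork(P0) -> P3. 2 ppages; refcounts: pp0:4 pp1:4
Op 4: write(P3, v1, 171). refcount(pp1)=4>1 -> COPY to pp2. 3 ppages; refcounts: pp0:4 pp1:3 pp2:1
Op 5: write(P0, v1, 191). refcount(pp1)=3>1 -> COPY to pp3. 4 ppages; refcounts: pp0:4 pp1:2 pp2:1 pp3:1
Op 6: write(P0, v1, 179). refcount(pp3)=1 -> write in place. 4 ppages; refcounts: pp0:4 pp1:2 pp2:1 pp3:1
P0: v0 -> pp0 = 22
P1: v0 -> pp0 = 22
P2: v0 -> pp0 = 22
P3: v0 -> pp0 = 22

Answer: 22 22 22 22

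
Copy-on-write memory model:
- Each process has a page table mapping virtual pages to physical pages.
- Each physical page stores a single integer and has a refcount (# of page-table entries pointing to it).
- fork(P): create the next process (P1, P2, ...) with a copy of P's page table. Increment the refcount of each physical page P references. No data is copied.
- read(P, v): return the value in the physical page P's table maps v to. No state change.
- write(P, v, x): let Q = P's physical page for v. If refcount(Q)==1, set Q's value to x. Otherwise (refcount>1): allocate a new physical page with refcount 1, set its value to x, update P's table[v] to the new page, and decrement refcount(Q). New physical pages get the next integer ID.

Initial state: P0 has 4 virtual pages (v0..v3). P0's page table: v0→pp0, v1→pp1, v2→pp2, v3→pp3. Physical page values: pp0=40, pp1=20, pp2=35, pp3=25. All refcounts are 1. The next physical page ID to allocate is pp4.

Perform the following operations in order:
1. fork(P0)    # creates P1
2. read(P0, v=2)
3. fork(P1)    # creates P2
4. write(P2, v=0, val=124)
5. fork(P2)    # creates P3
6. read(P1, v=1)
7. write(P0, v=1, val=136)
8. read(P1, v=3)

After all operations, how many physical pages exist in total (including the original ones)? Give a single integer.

Op 1: fork(P0) -> P1. 4 ppages; refcounts: pp0:2 pp1:2 pp2:2 pp3:2
Op 2: read(P0, v2) -> 35. No state change.
Op 3: fork(P1) -> P2. 4 ppages; refcounts: pp0:3 pp1:3 pp2:3 pp3:3
Op 4: write(P2, v0, 124). refcount(pp0)=3>1 -> COPY to pp4. 5 ppages; refcounts: pp0:2 pp1:3 pp2:3 pp3:3 pp4:1
Op 5: fork(P2) -> P3. 5 ppages; refcounts: pp0:2 pp1:4 pp2:4 pp3:4 pp4:2
Op 6: read(P1, v1) -> 20. No state change.
Op 7: write(P0, v1, 136). refcount(pp1)=4>1 -> COPY to pp5. 6 ppages; refcounts: pp0:2 pp1:3 pp2:4 pp3:4 pp4:2 pp5:1
Op 8: read(P1, v3) -> 25. No state change.

Answer: 6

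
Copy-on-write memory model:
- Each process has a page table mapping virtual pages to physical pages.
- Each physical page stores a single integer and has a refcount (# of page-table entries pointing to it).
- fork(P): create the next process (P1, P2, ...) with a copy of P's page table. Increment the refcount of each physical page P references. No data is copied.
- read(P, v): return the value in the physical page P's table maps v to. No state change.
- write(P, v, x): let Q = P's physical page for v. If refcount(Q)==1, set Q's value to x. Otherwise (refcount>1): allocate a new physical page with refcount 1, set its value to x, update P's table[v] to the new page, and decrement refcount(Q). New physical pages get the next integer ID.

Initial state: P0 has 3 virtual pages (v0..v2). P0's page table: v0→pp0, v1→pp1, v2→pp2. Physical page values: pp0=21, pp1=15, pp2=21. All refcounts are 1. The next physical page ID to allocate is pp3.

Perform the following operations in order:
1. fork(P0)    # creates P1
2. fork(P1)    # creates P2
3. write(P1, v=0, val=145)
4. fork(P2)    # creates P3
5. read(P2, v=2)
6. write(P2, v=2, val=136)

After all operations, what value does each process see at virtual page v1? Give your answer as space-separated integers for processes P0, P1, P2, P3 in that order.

Answer: 15 15 15 15

Derivation:
Op 1: fork(P0) -> P1. 3 ppages; refcounts: pp0:2 pp1:2 pp2:2
Op 2: fork(P1) -> P2. 3 ppages; refcounts: pp0:3 pp1:3 pp2:3
Op 3: write(P1, v0, 145). refcount(pp0)=3>1 -> COPY to pp3. 4 ppages; refcounts: pp0:2 pp1:3 pp2:3 pp3:1
Op 4: fork(P2) -> P3. 4 ppages; refcounts: pp0:3 pp1:4 pp2:4 pp3:1
Op 5: read(P2, v2) -> 21. No state change.
Op 6: write(P2, v2, 136). refcount(pp2)=4>1 -> COPY to pp4. 5 ppages; refcounts: pp0:3 pp1:4 pp2:3 pp3:1 pp4:1
P0: v1 -> pp1 = 15
P1: v1 -> pp1 = 15
P2: v1 -> pp1 = 15
P3: v1 -> pp1 = 15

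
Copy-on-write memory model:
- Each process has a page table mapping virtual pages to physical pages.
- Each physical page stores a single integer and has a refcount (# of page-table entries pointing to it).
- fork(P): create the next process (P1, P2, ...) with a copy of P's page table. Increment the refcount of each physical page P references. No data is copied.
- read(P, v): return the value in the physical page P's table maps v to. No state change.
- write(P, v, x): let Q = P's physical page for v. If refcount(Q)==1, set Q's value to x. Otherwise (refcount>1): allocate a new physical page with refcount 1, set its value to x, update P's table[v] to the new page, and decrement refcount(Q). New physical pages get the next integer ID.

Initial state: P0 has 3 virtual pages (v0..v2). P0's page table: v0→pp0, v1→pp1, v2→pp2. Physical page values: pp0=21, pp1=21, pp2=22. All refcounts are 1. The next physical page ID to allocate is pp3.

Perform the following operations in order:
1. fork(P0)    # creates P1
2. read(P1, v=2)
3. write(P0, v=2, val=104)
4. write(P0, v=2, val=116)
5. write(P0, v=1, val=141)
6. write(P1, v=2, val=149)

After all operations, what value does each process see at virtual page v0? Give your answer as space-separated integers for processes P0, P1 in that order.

Answer: 21 21

Derivation:
Op 1: fork(P0) -> P1. 3 ppages; refcounts: pp0:2 pp1:2 pp2:2
Op 2: read(P1, v2) -> 22. No state change.
Op 3: write(P0, v2, 104). refcount(pp2)=2>1 -> COPY to pp3. 4 ppages; refcounts: pp0:2 pp1:2 pp2:1 pp3:1
Op 4: write(P0, v2, 116). refcount(pp3)=1 -> write in place. 4 ppages; refcounts: pp0:2 pp1:2 pp2:1 pp3:1
Op 5: write(P0, v1, 141). refcount(pp1)=2>1 -> COPY to pp4. 5 ppages; refcounts: pp0:2 pp1:1 pp2:1 pp3:1 pp4:1
Op 6: write(P1, v2, 149). refcount(pp2)=1 -> write in place. 5 ppages; refcounts: pp0:2 pp1:1 pp2:1 pp3:1 pp4:1
P0: v0 -> pp0 = 21
P1: v0 -> pp0 = 21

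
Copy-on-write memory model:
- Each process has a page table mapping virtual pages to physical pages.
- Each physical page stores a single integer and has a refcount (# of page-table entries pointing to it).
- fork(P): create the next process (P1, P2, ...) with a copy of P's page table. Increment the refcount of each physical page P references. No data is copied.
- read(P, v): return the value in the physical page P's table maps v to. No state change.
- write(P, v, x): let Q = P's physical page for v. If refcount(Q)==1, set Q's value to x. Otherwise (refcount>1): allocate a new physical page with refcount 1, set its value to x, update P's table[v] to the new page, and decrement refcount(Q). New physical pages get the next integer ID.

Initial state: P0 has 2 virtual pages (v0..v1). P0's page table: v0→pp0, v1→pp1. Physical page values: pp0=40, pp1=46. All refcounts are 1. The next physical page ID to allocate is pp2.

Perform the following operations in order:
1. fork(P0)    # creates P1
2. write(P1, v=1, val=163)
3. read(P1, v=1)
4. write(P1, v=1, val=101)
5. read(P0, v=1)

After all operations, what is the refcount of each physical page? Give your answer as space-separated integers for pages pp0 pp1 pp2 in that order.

Answer: 2 1 1

Derivation:
Op 1: fork(P0) -> P1. 2 ppages; refcounts: pp0:2 pp1:2
Op 2: write(P1, v1, 163). refcount(pp1)=2>1 -> COPY to pp2. 3 ppages; refcounts: pp0:2 pp1:1 pp2:1
Op 3: read(P1, v1) -> 163. No state change.
Op 4: write(P1, v1, 101). refcount(pp2)=1 -> write in place. 3 ppages; refcounts: pp0:2 pp1:1 pp2:1
Op 5: read(P0, v1) -> 46. No state change.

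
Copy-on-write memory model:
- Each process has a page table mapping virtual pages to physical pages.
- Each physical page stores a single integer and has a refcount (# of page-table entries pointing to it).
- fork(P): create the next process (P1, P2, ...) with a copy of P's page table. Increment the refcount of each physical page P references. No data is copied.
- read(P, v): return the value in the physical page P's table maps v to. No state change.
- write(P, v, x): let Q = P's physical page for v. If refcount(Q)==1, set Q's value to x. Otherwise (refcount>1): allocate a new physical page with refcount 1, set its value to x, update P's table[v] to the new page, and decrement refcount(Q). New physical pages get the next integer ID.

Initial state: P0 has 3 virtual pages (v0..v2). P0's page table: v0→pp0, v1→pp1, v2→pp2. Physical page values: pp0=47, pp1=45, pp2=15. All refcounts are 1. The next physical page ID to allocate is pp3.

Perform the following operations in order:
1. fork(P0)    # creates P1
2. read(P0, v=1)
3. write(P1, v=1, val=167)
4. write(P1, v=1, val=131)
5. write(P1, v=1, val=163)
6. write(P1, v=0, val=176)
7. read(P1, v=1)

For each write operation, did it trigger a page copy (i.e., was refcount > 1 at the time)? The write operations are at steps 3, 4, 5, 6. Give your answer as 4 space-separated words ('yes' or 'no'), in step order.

Op 1: fork(P0) -> P1. 3 ppages; refcounts: pp0:2 pp1:2 pp2:2
Op 2: read(P0, v1) -> 45. No state change.
Op 3: write(P1, v1, 167). refcount(pp1)=2>1 -> COPY to pp3. 4 ppages; refcounts: pp0:2 pp1:1 pp2:2 pp3:1
Op 4: write(P1, v1, 131). refcount(pp3)=1 -> write in place. 4 ppages; refcounts: pp0:2 pp1:1 pp2:2 pp3:1
Op 5: write(P1, v1, 163). refcount(pp3)=1 -> write in place. 4 ppages; refcounts: pp0:2 pp1:1 pp2:2 pp3:1
Op 6: write(P1, v0, 176). refcount(pp0)=2>1 -> COPY to pp4. 5 ppages; refcounts: pp0:1 pp1:1 pp2:2 pp3:1 pp4:1
Op 7: read(P1, v1) -> 163. No state change.

yes no no yes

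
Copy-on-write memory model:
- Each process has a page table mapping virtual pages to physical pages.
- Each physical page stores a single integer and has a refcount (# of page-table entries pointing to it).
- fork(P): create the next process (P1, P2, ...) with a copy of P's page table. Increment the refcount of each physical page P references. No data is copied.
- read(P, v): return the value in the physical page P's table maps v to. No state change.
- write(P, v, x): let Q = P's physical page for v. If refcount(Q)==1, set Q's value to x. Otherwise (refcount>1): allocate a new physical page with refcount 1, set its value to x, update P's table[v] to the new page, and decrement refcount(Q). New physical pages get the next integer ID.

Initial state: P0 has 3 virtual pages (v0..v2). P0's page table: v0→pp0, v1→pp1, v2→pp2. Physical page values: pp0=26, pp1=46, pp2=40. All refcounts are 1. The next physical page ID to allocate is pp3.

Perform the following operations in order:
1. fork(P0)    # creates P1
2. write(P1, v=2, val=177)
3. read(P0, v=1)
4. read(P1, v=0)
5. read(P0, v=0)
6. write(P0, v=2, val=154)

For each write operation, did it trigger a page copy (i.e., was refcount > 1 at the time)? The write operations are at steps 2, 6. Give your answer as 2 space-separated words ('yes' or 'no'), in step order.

Op 1: fork(P0) -> P1. 3 ppages; refcounts: pp0:2 pp1:2 pp2:2
Op 2: write(P1, v2, 177). refcount(pp2)=2>1 -> COPY to pp3. 4 ppages; refcounts: pp0:2 pp1:2 pp2:1 pp3:1
Op 3: read(P0, v1) -> 46. No state change.
Op 4: read(P1, v0) -> 26. No state change.
Op 5: read(P0, v0) -> 26. No state change.
Op 6: write(P0, v2, 154). refcount(pp2)=1 -> write in place. 4 ppages; refcounts: pp0:2 pp1:2 pp2:1 pp3:1

yes no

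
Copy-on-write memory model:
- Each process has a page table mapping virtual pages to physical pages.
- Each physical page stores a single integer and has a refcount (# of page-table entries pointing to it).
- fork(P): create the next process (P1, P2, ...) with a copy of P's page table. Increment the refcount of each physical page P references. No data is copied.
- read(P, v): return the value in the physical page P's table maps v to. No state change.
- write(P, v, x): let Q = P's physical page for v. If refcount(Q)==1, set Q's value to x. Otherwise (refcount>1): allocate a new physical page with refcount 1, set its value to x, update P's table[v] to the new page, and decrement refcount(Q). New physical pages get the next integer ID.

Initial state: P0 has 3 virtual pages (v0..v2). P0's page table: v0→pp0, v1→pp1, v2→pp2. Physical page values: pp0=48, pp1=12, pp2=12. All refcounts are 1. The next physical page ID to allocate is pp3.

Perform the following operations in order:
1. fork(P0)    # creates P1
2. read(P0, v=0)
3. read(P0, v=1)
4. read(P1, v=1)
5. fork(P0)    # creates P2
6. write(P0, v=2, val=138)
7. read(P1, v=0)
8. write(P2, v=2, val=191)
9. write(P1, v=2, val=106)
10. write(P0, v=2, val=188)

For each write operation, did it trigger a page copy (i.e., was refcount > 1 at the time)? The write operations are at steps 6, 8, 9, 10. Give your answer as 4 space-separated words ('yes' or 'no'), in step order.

Op 1: fork(P0) -> P1. 3 ppages; refcounts: pp0:2 pp1:2 pp2:2
Op 2: read(P0, v0) -> 48. No state change.
Op 3: read(P0, v1) -> 12. No state change.
Op 4: read(P1, v1) -> 12. No state change.
Op 5: fork(P0) -> P2. 3 ppages; refcounts: pp0:3 pp1:3 pp2:3
Op 6: write(P0, v2, 138). refcount(pp2)=3>1 -> COPY to pp3. 4 ppages; refcounts: pp0:3 pp1:3 pp2:2 pp3:1
Op 7: read(P1, v0) -> 48. No state change.
Op 8: write(P2, v2, 191). refcount(pp2)=2>1 -> COPY to pp4. 5 ppages; refcounts: pp0:3 pp1:3 pp2:1 pp3:1 pp4:1
Op 9: write(P1, v2, 106). refcount(pp2)=1 -> write in place. 5 ppages; refcounts: pp0:3 pp1:3 pp2:1 pp3:1 pp4:1
Op 10: write(P0, v2, 188). refcount(pp3)=1 -> write in place. 5 ppages; refcounts: pp0:3 pp1:3 pp2:1 pp3:1 pp4:1

yes yes no no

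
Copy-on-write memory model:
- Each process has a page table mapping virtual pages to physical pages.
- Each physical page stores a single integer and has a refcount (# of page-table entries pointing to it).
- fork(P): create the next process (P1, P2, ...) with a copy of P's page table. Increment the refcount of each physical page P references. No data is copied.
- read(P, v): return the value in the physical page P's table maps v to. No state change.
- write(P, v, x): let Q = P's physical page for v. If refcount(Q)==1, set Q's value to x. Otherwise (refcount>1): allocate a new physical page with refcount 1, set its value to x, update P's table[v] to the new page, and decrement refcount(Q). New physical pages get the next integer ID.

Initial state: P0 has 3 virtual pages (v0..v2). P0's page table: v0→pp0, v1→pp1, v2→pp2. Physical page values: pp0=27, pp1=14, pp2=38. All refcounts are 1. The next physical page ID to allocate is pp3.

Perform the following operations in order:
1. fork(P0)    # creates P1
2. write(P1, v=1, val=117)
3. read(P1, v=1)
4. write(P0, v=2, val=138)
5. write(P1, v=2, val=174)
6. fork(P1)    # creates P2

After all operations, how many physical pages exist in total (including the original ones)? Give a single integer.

Op 1: fork(P0) -> P1. 3 ppages; refcounts: pp0:2 pp1:2 pp2:2
Op 2: write(P1, v1, 117). refcount(pp1)=2>1 -> COPY to pp3. 4 ppages; refcounts: pp0:2 pp1:1 pp2:2 pp3:1
Op 3: read(P1, v1) -> 117. No state change.
Op 4: write(P0, v2, 138). refcount(pp2)=2>1 -> COPY to pp4. 5 ppages; refcounts: pp0:2 pp1:1 pp2:1 pp3:1 pp4:1
Op 5: write(P1, v2, 174). refcount(pp2)=1 -> write in place. 5 ppages; refcounts: pp0:2 pp1:1 pp2:1 pp3:1 pp4:1
Op 6: fork(P1) -> P2. 5 ppages; refcounts: pp0:3 pp1:1 pp2:2 pp3:2 pp4:1

Answer: 5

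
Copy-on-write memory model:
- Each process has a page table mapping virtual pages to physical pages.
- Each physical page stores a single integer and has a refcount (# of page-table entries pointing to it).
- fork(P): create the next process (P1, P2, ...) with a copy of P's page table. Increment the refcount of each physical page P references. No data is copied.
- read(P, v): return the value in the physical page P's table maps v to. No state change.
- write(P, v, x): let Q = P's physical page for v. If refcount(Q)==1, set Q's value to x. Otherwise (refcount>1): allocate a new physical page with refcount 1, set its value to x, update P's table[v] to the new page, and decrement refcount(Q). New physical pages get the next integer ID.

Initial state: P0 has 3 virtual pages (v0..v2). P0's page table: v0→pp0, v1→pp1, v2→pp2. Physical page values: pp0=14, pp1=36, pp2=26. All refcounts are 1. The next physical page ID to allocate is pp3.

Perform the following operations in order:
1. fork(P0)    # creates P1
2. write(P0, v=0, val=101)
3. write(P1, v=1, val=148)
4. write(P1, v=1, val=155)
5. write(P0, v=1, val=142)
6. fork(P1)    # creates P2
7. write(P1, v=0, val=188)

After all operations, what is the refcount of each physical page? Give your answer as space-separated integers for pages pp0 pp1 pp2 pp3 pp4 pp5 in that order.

Answer: 1 1 3 1 2 1

Derivation:
Op 1: fork(P0) -> P1. 3 ppages; refcounts: pp0:2 pp1:2 pp2:2
Op 2: write(P0, v0, 101). refcount(pp0)=2>1 -> COPY to pp3. 4 ppages; refcounts: pp0:1 pp1:2 pp2:2 pp3:1
Op 3: write(P1, v1, 148). refcount(pp1)=2>1 -> COPY to pp4. 5 ppages; refcounts: pp0:1 pp1:1 pp2:2 pp3:1 pp4:1
Op 4: write(P1, v1, 155). refcount(pp4)=1 -> write in place. 5 ppages; refcounts: pp0:1 pp1:1 pp2:2 pp3:1 pp4:1
Op 5: write(P0, v1, 142). refcount(pp1)=1 -> write in place. 5 ppages; refcounts: pp0:1 pp1:1 pp2:2 pp3:1 pp4:1
Op 6: fork(P1) -> P2. 5 ppages; refcounts: pp0:2 pp1:1 pp2:3 pp3:1 pp4:2
Op 7: write(P1, v0, 188). refcount(pp0)=2>1 -> COPY to pp5. 6 ppages; refcounts: pp0:1 pp1:1 pp2:3 pp3:1 pp4:2 pp5:1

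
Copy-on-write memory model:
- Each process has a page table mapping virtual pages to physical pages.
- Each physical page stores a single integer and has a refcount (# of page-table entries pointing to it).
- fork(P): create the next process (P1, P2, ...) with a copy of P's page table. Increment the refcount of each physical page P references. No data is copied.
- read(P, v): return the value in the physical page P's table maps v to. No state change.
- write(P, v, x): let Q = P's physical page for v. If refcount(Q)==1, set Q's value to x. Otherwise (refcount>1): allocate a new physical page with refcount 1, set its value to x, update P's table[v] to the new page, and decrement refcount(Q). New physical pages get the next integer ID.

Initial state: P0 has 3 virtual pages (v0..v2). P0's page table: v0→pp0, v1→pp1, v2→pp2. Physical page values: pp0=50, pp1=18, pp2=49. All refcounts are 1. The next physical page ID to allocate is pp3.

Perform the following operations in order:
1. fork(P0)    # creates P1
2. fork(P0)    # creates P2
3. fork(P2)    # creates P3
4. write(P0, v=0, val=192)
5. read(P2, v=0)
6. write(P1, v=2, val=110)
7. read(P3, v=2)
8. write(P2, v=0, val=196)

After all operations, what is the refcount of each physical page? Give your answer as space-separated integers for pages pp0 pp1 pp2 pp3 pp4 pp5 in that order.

Op 1: fork(P0) -> P1. 3 ppages; refcounts: pp0:2 pp1:2 pp2:2
Op 2: fork(P0) -> P2. 3 ppages; refcounts: pp0:3 pp1:3 pp2:3
Op 3: fork(P2) -> P3. 3 ppages; refcounts: pp0:4 pp1:4 pp2:4
Op 4: write(P0, v0, 192). refcount(pp0)=4>1 -> COPY to pp3. 4 ppages; refcounts: pp0:3 pp1:4 pp2:4 pp3:1
Op 5: read(P2, v0) -> 50. No state change.
Op 6: write(P1, v2, 110). refcount(pp2)=4>1 -> COPY to pp4. 5 ppages; refcounts: pp0:3 pp1:4 pp2:3 pp3:1 pp4:1
Op 7: read(P3, v2) -> 49. No state change.
Op 8: write(P2, v0, 196). refcount(pp0)=3>1 -> COPY to pp5. 6 ppages; refcounts: pp0:2 pp1:4 pp2:3 pp3:1 pp4:1 pp5:1

Answer: 2 4 3 1 1 1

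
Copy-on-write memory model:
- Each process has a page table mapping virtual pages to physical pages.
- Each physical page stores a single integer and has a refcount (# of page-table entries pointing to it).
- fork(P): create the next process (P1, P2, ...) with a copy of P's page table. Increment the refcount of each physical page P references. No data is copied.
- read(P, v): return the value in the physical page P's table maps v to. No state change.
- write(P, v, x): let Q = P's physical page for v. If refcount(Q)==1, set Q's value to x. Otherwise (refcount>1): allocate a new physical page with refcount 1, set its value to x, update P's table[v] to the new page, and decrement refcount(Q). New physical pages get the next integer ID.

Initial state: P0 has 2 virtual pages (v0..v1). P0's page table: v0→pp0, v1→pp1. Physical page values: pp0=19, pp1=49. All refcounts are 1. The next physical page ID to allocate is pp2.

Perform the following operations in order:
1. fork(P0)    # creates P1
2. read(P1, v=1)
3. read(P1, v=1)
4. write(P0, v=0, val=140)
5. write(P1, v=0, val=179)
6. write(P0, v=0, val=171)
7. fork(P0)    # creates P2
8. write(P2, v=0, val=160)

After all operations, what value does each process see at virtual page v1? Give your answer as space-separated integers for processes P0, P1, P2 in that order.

Answer: 49 49 49

Derivation:
Op 1: fork(P0) -> P1. 2 ppages; refcounts: pp0:2 pp1:2
Op 2: read(P1, v1) -> 49. No state change.
Op 3: read(P1, v1) -> 49. No state change.
Op 4: write(P0, v0, 140). refcount(pp0)=2>1 -> COPY to pp2. 3 ppages; refcounts: pp0:1 pp1:2 pp2:1
Op 5: write(P1, v0, 179). refcount(pp0)=1 -> write in place. 3 ppages; refcounts: pp0:1 pp1:2 pp2:1
Op 6: write(P0, v0, 171). refcount(pp2)=1 -> write in place. 3 ppages; refcounts: pp0:1 pp1:2 pp2:1
Op 7: fork(P0) -> P2. 3 ppages; refcounts: pp0:1 pp1:3 pp2:2
Op 8: write(P2, v0, 160). refcount(pp2)=2>1 -> COPY to pp3. 4 ppages; refcounts: pp0:1 pp1:3 pp2:1 pp3:1
P0: v1 -> pp1 = 49
P1: v1 -> pp1 = 49
P2: v1 -> pp1 = 49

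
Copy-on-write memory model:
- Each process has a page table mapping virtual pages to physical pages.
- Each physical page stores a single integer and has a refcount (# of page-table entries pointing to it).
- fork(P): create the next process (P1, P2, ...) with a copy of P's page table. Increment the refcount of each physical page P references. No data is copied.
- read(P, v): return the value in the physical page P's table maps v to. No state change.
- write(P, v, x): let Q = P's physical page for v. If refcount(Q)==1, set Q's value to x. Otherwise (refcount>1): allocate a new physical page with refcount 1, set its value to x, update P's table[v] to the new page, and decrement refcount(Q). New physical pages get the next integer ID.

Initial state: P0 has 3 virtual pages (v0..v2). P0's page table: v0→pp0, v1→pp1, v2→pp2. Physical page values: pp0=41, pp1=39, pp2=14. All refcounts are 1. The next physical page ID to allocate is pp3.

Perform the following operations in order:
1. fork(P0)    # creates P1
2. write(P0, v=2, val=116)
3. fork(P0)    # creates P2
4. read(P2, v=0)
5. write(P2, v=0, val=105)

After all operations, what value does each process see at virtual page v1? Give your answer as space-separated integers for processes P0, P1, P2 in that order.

Op 1: fork(P0) -> P1. 3 ppages; refcounts: pp0:2 pp1:2 pp2:2
Op 2: write(P0, v2, 116). refcount(pp2)=2>1 -> COPY to pp3. 4 ppages; refcounts: pp0:2 pp1:2 pp2:1 pp3:1
Op 3: fork(P0) -> P2. 4 ppages; refcounts: pp0:3 pp1:3 pp2:1 pp3:2
Op 4: read(P2, v0) -> 41. No state change.
Op 5: write(P2, v0, 105). refcount(pp0)=3>1 -> COPY to pp4. 5 ppages; refcounts: pp0:2 pp1:3 pp2:1 pp3:2 pp4:1
P0: v1 -> pp1 = 39
P1: v1 -> pp1 = 39
P2: v1 -> pp1 = 39

Answer: 39 39 39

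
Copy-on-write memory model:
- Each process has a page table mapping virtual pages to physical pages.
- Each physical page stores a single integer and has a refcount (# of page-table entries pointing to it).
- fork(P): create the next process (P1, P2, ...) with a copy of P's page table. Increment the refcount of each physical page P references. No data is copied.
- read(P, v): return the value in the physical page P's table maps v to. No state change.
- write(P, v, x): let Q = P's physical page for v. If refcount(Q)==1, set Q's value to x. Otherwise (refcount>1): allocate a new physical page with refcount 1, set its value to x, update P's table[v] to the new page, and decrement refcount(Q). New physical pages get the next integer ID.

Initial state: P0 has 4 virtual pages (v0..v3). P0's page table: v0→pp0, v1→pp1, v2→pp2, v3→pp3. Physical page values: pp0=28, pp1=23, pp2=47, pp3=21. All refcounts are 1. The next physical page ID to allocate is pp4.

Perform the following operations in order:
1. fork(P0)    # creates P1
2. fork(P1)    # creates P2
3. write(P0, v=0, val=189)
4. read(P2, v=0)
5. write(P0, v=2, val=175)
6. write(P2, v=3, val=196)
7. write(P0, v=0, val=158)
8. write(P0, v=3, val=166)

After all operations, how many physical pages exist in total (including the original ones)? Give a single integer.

Answer: 8

Derivation:
Op 1: fork(P0) -> P1. 4 ppages; refcounts: pp0:2 pp1:2 pp2:2 pp3:2
Op 2: fork(P1) -> P2. 4 ppages; refcounts: pp0:3 pp1:3 pp2:3 pp3:3
Op 3: write(P0, v0, 189). refcount(pp0)=3>1 -> COPY to pp4. 5 ppages; refcounts: pp0:2 pp1:3 pp2:3 pp3:3 pp4:1
Op 4: read(P2, v0) -> 28. No state change.
Op 5: write(P0, v2, 175). refcount(pp2)=3>1 -> COPY to pp5. 6 ppages; refcounts: pp0:2 pp1:3 pp2:2 pp3:3 pp4:1 pp5:1
Op 6: write(P2, v3, 196). refcount(pp3)=3>1 -> COPY to pp6. 7 ppages; refcounts: pp0:2 pp1:3 pp2:2 pp3:2 pp4:1 pp5:1 pp6:1
Op 7: write(P0, v0, 158). refcount(pp4)=1 -> write in place. 7 ppages; refcounts: pp0:2 pp1:3 pp2:2 pp3:2 pp4:1 pp5:1 pp6:1
Op 8: write(P0, v3, 166). refcount(pp3)=2>1 -> COPY to pp7. 8 ppages; refcounts: pp0:2 pp1:3 pp2:2 pp3:1 pp4:1 pp5:1 pp6:1 pp7:1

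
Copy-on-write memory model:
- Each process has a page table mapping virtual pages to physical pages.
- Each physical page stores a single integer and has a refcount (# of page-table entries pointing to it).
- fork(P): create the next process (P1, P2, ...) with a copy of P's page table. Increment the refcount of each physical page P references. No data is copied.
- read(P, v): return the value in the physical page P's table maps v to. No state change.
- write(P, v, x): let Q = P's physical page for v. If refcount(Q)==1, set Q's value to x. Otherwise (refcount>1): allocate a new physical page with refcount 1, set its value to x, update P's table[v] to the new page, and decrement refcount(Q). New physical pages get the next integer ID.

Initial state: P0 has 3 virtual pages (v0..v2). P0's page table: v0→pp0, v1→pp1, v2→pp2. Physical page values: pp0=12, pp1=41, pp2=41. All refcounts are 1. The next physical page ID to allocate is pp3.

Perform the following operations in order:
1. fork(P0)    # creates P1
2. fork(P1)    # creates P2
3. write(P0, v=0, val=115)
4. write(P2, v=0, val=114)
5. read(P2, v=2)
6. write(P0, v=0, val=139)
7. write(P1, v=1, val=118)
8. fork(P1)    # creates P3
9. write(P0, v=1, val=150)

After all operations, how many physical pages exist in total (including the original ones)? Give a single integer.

Op 1: fork(P0) -> P1. 3 ppages; refcounts: pp0:2 pp1:2 pp2:2
Op 2: fork(P1) -> P2. 3 ppages; refcounts: pp0:3 pp1:3 pp2:3
Op 3: write(P0, v0, 115). refcount(pp0)=3>1 -> COPY to pp3. 4 ppages; refcounts: pp0:2 pp1:3 pp2:3 pp3:1
Op 4: write(P2, v0, 114). refcount(pp0)=2>1 -> COPY to pp4. 5 ppages; refcounts: pp0:1 pp1:3 pp2:3 pp3:1 pp4:1
Op 5: read(P2, v2) -> 41. No state change.
Op 6: write(P0, v0, 139). refcount(pp3)=1 -> write in place. 5 ppages; refcounts: pp0:1 pp1:3 pp2:3 pp3:1 pp4:1
Op 7: write(P1, v1, 118). refcount(pp1)=3>1 -> COPY to pp5. 6 ppages; refcounts: pp0:1 pp1:2 pp2:3 pp3:1 pp4:1 pp5:1
Op 8: fork(P1) -> P3. 6 ppages; refcounts: pp0:2 pp1:2 pp2:4 pp3:1 pp4:1 pp5:2
Op 9: write(P0, v1, 150). refcount(pp1)=2>1 -> COPY to pp6. 7 ppages; refcounts: pp0:2 pp1:1 pp2:4 pp3:1 pp4:1 pp5:2 pp6:1

Answer: 7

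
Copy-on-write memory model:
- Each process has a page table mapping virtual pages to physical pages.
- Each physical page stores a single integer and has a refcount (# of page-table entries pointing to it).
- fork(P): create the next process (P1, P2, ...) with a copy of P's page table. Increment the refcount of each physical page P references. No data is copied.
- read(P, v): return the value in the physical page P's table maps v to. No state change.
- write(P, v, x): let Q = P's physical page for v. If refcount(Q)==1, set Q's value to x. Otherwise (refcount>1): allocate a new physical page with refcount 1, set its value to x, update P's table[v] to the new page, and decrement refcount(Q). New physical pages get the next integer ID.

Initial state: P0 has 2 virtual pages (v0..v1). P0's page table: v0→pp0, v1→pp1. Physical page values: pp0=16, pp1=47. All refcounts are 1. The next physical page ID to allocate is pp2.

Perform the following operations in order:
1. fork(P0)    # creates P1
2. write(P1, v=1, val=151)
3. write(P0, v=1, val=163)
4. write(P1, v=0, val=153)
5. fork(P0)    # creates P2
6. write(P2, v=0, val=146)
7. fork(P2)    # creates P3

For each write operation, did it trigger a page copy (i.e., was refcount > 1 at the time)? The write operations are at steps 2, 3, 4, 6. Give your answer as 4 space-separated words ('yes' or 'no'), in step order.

Op 1: fork(P0) -> P1. 2 ppages; refcounts: pp0:2 pp1:2
Op 2: write(P1, v1, 151). refcount(pp1)=2>1 -> COPY to pp2. 3 ppages; refcounts: pp0:2 pp1:1 pp2:1
Op 3: write(P0, v1, 163). refcount(pp1)=1 -> write in place. 3 ppages; refcounts: pp0:2 pp1:1 pp2:1
Op 4: write(P1, v0, 153). refcount(pp0)=2>1 -> COPY to pp3. 4 ppages; refcounts: pp0:1 pp1:1 pp2:1 pp3:1
Op 5: fork(P0) -> P2. 4 ppages; refcounts: pp0:2 pp1:2 pp2:1 pp3:1
Op 6: write(P2, v0, 146). refcount(pp0)=2>1 -> COPY to pp4. 5 ppages; refcounts: pp0:1 pp1:2 pp2:1 pp3:1 pp4:1
Op 7: fork(P2) -> P3. 5 ppages; refcounts: pp0:1 pp1:3 pp2:1 pp3:1 pp4:2

yes no yes yes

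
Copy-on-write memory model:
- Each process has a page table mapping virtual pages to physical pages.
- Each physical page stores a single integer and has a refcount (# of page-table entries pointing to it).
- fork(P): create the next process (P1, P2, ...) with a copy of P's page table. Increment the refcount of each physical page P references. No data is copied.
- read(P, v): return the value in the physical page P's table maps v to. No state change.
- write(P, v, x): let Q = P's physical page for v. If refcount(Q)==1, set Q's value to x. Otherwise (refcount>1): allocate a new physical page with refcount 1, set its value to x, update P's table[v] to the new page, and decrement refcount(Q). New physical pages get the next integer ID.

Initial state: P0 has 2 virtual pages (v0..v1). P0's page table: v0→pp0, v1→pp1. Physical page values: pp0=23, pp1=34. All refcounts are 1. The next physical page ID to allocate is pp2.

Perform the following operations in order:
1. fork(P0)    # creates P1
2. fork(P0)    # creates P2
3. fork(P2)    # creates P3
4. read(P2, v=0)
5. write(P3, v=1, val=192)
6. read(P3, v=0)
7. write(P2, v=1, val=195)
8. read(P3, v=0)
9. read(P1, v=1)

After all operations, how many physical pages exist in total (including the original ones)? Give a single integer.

Answer: 4

Derivation:
Op 1: fork(P0) -> P1. 2 ppages; refcounts: pp0:2 pp1:2
Op 2: fork(P0) -> P2. 2 ppages; refcounts: pp0:3 pp1:3
Op 3: fork(P2) -> P3. 2 ppages; refcounts: pp0:4 pp1:4
Op 4: read(P2, v0) -> 23. No state change.
Op 5: write(P3, v1, 192). refcount(pp1)=4>1 -> COPY to pp2. 3 ppages; refcounts: pp0:4 pp1:3 pp2:1
Op 6: read(P3, v0) -> 23. No state change.
Op 7: write(P2, v1, 195). refcount(pp1)=3>1 -> COPY to pp3. 4 ppages; refcounts: pp0:4 pp1:2 pp2:1 pp3:1
Op 8: read(P3, v0) -> 23. No state change.
Op 9: read(P1, v1) -> 34. No state change.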